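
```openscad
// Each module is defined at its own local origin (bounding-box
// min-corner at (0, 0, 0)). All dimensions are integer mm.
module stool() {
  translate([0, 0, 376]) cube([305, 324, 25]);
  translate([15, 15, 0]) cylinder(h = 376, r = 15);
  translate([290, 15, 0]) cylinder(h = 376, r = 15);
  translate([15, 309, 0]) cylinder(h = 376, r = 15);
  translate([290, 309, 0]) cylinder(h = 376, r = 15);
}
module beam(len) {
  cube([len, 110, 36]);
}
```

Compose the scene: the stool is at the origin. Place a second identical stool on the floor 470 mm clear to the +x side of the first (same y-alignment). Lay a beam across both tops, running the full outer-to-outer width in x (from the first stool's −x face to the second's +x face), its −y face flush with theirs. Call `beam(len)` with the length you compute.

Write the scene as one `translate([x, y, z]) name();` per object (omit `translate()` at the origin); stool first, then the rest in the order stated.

stool();
translate([775, 0, 0]) stool();
translate([0, 0, 401]) beam(1080);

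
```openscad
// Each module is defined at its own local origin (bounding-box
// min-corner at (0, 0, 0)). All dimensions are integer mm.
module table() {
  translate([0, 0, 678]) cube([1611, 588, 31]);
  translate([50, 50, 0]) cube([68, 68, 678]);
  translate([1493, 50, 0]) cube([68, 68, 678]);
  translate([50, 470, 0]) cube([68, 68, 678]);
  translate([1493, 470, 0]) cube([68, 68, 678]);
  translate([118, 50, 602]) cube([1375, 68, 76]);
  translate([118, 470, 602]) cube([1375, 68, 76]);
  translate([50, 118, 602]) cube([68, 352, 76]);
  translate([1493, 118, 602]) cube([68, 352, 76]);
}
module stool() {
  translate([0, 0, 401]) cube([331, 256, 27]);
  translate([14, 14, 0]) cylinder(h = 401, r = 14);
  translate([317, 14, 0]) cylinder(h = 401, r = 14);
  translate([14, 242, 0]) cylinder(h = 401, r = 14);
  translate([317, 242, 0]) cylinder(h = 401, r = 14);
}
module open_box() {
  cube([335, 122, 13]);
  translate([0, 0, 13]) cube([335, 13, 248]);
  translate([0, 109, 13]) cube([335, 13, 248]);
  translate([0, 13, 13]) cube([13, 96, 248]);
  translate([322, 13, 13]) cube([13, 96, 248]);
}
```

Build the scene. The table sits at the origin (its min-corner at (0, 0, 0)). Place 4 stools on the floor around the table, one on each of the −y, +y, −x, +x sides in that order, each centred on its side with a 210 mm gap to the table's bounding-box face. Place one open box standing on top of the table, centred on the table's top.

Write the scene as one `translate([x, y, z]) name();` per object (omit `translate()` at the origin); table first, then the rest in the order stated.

table();
translate([640, -466, 0]) stool();
translate([640, 798, 0]) stool();
translate([-541, 166, 0]) stool();
translate([1821, 166, 0]) stool();
translate([638, 233, 709]) open_box();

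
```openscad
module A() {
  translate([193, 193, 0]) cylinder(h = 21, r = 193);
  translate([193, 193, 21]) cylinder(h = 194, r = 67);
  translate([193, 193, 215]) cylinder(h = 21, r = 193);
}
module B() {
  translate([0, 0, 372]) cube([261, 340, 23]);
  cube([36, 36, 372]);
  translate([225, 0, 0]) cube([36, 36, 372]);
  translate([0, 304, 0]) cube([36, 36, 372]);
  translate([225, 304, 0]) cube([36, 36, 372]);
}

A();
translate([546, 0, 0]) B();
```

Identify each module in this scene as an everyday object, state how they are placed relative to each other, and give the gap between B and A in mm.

A is a spool. B is a stool. The stool is on the floor beside the spool on its +x side. The gap between the stool and the spool is 160 mm.

The stool's nearest face is 160 mm from the spool's +x face.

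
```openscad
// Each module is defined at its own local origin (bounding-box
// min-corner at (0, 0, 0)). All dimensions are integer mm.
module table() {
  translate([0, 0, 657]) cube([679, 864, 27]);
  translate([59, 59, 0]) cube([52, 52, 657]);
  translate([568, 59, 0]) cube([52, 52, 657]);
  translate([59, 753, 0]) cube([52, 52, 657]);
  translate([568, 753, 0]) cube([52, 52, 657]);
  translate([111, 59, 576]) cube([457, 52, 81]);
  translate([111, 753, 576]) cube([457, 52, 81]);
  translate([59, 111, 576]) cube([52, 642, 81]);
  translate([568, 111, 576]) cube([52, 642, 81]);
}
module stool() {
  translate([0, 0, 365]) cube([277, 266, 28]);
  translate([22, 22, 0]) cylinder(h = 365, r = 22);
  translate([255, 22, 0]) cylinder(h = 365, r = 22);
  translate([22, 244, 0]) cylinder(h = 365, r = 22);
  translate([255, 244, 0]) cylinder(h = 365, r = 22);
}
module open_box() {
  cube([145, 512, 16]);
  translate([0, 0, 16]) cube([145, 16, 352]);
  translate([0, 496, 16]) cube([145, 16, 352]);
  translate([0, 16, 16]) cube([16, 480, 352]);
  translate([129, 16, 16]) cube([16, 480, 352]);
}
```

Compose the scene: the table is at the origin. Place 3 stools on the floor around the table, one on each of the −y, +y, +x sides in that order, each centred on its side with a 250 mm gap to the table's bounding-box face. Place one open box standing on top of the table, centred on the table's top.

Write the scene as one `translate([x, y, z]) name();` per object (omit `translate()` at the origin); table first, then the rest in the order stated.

table();
translate([201, -516, 0]) stool();
translate([201, 1114, 0]) stool();
translate([929, 299, 0]) stool();
translate([267, 176, 684]) open_box();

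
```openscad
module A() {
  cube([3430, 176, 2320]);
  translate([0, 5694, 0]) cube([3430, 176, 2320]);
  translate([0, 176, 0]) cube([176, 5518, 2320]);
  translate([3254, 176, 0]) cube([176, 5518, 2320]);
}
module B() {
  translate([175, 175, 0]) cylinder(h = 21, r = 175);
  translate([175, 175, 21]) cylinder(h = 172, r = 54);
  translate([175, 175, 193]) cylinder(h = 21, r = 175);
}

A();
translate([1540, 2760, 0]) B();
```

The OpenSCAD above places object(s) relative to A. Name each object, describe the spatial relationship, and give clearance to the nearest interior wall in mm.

Clearances: x = 1364, y = 2584; minimum 1364 mm.

A is a house frame. B is a spool. The spool sits inside the house frame, centred. The clearance to the nearest interior wall is 1364 mm.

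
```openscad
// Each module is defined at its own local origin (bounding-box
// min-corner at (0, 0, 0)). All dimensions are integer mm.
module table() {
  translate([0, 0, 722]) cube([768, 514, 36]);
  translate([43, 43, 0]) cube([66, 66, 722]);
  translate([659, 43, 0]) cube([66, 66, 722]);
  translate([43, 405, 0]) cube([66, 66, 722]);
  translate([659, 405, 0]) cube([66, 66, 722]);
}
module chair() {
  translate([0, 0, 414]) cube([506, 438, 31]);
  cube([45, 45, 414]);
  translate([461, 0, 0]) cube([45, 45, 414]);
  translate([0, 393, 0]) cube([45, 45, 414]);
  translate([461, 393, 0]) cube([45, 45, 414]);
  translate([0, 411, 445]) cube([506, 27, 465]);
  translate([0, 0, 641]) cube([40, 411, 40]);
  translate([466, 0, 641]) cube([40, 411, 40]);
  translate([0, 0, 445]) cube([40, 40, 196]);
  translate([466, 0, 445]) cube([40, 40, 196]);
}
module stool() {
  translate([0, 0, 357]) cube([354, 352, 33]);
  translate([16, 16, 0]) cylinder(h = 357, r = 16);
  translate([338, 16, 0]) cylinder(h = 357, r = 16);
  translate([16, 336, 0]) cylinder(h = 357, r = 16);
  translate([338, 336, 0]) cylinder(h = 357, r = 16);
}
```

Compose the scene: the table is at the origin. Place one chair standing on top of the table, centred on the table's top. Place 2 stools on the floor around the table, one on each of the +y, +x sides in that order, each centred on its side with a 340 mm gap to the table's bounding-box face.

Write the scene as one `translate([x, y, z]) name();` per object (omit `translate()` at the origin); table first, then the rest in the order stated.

table();
translate([131, 38, 758]) chair();
translate([207, 854, 0]) stool();
translate([1108, 81, 0]) stool();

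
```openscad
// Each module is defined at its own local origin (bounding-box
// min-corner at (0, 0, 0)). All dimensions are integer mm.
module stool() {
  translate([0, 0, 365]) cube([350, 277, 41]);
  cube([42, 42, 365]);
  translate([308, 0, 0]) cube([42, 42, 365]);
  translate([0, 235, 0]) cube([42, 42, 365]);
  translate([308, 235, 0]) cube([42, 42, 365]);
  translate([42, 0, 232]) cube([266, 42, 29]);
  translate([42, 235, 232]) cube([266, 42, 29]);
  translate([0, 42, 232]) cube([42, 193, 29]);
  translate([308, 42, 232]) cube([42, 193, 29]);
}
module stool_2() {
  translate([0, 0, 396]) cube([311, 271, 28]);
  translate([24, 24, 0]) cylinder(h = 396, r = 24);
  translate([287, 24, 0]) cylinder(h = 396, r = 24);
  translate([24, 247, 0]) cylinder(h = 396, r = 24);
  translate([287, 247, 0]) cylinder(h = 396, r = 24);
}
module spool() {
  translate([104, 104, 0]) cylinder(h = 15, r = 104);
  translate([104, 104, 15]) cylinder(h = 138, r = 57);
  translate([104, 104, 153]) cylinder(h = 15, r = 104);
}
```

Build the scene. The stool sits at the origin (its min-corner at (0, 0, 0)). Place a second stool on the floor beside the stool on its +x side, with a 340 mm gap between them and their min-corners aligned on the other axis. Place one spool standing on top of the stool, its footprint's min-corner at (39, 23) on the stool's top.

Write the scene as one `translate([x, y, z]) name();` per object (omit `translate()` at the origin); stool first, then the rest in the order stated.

stool();
translate([690, 0, 0]) stool_2();
translate([39, 23, 406]) spool();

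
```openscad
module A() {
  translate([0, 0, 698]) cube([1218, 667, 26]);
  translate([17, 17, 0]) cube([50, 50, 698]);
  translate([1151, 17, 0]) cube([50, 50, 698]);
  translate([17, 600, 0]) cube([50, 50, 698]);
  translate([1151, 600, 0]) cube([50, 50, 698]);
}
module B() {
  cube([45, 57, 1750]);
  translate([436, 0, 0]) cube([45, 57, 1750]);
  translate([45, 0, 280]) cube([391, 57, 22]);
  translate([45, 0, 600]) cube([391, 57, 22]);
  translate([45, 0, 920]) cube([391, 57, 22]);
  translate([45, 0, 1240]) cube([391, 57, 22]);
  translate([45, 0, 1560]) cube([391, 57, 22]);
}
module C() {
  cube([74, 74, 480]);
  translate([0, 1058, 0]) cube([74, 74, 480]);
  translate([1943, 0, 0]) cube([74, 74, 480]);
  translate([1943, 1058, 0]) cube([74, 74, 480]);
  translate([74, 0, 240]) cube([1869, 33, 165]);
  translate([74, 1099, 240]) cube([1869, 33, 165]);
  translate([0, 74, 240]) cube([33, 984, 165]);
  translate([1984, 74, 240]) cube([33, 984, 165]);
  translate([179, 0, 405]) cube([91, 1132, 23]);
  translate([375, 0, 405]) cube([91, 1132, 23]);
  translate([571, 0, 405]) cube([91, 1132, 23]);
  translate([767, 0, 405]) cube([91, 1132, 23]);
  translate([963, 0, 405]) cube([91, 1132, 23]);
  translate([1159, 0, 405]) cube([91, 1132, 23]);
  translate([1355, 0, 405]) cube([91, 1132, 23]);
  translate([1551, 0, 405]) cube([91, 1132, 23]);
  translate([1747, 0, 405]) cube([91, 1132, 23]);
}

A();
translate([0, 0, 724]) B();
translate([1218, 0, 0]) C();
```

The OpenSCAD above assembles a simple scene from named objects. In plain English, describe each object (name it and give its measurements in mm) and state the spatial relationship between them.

A is a table with a 1218×667 mm rectangular top, 26 mm thick, top surface at z = 724 mm, supported by four 50×50 mm square legs, each inset 17 mm from the nearest pair of top edges, running from the floor.

B is a wooden ladder with two side rails of 45×57 mm section and 1750 mm height, set 481 mm apart overall. Between them run 5 rectangular rungs (57 mm deep, 22 mm thick), front faces flush with the rails' −y face. The bottom of the first rung is 280 mm above the floor and each subsequent rung is 320 mm higher than the one below.

C is a bed frame 2017 mm long (x) by 1132 mm wide (y). Four 74×74 mm corner posts, 480 mm tall, at the corners of the footprint. Four rails of 33 mm thickness and 165 mm height run between adjacent posts with their undersides at z = 240 mm, their outer faces flush with the outside of the frame (the two x-running rails run between the posts' inner faces; the two y-running rails run between the posts' inner faces). 9 slats, each 91 mm wide (x) and 23 mm thick, lie across the top of the two x-running rails, running the full 1132 mm width of the frame in y; the slats are evenly spaced along x between the inner faces of the end posts with equal gaps (rounded down to the nearest mm) at the −x end and between each pair — any rounding remainder accumulates at the +x end.

The ladder is on top of the table. The bed frame is against the table's +x side, with their −y faces flush.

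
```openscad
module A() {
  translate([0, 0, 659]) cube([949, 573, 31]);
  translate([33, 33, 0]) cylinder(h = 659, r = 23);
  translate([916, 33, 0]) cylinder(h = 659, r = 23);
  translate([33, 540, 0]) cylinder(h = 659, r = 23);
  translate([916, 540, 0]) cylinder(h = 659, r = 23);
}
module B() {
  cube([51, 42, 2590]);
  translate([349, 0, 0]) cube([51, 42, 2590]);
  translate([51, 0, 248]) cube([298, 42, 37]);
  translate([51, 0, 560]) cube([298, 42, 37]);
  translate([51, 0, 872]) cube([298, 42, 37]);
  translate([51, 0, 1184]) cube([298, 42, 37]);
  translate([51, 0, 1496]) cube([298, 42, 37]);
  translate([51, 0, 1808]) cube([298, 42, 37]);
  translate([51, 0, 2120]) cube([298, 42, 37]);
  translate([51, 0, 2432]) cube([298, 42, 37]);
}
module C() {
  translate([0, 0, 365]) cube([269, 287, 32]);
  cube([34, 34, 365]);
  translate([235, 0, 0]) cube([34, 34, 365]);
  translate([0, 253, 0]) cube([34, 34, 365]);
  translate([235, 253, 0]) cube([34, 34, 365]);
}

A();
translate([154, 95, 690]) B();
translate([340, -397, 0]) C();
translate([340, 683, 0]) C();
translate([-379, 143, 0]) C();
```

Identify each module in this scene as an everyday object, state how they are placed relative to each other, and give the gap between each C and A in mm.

Each stool's nearest face is 110 mm from the table's bounding box.

A is a table. B is a ladder. C is a stool. The ladder is on top of the table. Three stools sit around the table at the −y, +y, −x sides. The gap between each stool and the table is 110 mm.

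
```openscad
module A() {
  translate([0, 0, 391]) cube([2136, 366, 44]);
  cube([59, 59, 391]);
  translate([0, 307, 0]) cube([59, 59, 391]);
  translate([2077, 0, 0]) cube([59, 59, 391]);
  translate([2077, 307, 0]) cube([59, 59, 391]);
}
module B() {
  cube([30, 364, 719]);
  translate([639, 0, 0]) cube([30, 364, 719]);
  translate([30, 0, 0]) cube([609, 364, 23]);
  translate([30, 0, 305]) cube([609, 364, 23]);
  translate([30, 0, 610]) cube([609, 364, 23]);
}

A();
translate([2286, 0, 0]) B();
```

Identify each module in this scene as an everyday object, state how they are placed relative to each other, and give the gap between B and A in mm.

A is a bench. B is a bookshelf. The bookshelf is on the floor beside the bench on its +x side. The gap between the bookshelf and the bench is 150 mm.

The bookshelf's nearest face is 150 mm from the bench's +x face.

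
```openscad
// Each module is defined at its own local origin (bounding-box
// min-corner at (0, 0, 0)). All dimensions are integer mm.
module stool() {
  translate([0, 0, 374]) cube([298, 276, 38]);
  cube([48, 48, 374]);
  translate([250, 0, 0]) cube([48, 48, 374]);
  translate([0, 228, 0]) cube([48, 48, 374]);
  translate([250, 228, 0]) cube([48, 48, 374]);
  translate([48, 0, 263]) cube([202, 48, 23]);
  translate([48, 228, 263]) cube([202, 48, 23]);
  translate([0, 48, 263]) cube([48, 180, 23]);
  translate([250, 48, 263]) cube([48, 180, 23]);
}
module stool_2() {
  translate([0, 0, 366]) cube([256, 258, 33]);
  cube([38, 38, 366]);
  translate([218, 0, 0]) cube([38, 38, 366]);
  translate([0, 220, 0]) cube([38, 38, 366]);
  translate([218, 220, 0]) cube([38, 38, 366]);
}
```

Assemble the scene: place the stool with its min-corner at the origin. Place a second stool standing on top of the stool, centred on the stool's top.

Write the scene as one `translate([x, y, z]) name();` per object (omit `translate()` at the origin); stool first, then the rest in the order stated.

stool();
translate([21, 9, 412]) stool_2();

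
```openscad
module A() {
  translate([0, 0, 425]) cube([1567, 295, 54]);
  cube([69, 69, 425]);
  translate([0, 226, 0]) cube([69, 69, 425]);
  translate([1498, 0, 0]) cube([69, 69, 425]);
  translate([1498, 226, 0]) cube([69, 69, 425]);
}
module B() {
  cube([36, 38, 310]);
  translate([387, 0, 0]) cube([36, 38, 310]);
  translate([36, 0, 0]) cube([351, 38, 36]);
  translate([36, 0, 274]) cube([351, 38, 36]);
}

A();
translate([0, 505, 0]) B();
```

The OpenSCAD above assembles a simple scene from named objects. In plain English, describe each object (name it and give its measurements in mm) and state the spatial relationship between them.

A is a bench: a 1567×295 mm seat slab, 54 mm thick, top at z = 479 mm, on four 69×69 mm square legs flush with the seat corners and standing on z = 0.

B is a picture frame with a 351×238 mm rectangular opening (x by z) and a uniform 36 mm border on every side. Frame depth is 38 mm along y. It is built from two vertical stiles running the full outside height and two horizontal rails spanning the gap between the stiles.

The picture frame is on the floor beside the bench on its +y side.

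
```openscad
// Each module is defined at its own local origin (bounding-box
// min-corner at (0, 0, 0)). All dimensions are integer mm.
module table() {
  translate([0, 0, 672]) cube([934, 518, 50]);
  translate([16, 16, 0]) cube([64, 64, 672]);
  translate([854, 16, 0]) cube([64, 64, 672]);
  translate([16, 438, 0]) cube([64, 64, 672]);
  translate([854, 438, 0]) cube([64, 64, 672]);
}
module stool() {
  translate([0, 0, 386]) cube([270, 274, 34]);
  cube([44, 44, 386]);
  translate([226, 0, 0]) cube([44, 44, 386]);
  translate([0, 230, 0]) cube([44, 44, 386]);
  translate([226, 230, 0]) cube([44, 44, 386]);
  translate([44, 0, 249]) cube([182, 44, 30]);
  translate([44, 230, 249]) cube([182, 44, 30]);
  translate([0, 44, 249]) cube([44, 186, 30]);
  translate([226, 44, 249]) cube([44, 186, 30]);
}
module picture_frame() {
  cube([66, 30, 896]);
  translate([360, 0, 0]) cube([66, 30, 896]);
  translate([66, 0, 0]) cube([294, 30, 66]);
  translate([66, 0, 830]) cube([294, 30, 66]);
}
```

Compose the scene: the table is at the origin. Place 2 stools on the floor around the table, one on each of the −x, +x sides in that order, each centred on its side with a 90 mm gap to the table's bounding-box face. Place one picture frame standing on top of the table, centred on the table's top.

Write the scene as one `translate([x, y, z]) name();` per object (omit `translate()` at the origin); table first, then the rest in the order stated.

table();
translate([-360, 122, 0]) stool();
translate([1024, 122, 0]) stool();
translate([254, 244, 722]) picture_frame();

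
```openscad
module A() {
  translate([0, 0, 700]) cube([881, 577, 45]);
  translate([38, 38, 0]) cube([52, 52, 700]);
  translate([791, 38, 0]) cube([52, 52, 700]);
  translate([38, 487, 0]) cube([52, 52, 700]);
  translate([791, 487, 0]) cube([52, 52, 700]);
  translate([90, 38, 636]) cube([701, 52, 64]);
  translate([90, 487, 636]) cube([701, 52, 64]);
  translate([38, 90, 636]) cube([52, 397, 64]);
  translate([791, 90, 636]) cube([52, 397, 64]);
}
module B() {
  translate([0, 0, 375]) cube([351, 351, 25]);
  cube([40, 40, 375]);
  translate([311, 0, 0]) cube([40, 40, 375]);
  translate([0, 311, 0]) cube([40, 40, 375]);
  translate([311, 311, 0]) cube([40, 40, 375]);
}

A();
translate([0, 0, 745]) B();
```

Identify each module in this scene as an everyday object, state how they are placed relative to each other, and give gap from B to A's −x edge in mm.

The stool's min-x is at 0; the table's min-x is 0; gap = 0 mm.

A is a table. B is a stool. The stool is on top of the table. The gap from the stool to the table's −x edge is 0 mm.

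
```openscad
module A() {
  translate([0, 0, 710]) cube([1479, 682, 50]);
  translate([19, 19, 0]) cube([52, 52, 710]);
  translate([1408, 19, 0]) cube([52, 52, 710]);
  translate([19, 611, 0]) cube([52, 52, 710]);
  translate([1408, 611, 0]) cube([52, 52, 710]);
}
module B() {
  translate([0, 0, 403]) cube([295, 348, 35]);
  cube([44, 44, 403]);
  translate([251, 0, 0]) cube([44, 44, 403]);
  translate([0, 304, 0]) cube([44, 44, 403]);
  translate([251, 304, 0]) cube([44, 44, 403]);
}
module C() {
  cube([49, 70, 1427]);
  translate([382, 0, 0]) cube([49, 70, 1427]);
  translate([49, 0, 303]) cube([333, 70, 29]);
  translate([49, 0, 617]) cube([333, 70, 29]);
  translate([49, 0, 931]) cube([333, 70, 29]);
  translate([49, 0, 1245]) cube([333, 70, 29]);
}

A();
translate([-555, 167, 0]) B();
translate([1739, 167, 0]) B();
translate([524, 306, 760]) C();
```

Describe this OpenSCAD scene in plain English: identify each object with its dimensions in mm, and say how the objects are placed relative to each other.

A is a rectangular dining table. The top is 1479×682×50 mm with its upper surface at z = 760 mm. It stands on four 52×52 mm square legs, each inset 19 mm from the nearest pair of top edges, running from the floor to the underside of the top.

B is a four-legged stool. The seat is a 295×348×35 mm slab whose top surface is at z = 438 mm; four square legs, each 44×44 mm in cross-section, run from the floor (z = 0) to the underside of the seat, each flush with a corner of the seat.

C is a straight ladder. Two 49×70 mm vertical rails, 1427 mm tall, stand 431 mm apart (outside-to-outside) with their front faces coplanar on the −y side. 4 rungs, each 70 mm deep and 29 mm tall, span between the inner faces of the rails, front faces flush with the rails. The lowest rung's underside is at z = 303 mm and rungs are spaced 314 mm apart (underside to underside).

Two stools sit around the table at the −x, +x sides. The ladder is on top of the table, centred.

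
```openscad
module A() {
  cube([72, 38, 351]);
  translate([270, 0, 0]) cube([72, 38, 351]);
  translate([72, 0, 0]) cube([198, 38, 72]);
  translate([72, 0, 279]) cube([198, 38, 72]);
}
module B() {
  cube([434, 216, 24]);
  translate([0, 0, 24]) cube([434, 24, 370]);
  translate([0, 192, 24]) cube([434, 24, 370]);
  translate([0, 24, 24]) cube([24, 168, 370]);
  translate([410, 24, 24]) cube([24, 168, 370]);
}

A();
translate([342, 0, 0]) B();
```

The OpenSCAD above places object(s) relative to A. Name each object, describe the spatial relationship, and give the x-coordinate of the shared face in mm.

The picture frame's +x face and the open box's −x face are both at x = 342 mm.

A is a picture frame. B is an open box. The open box is against the picture frame's +x side, with their −y faces flush. The x-coordinate of the shared face is 342 mm.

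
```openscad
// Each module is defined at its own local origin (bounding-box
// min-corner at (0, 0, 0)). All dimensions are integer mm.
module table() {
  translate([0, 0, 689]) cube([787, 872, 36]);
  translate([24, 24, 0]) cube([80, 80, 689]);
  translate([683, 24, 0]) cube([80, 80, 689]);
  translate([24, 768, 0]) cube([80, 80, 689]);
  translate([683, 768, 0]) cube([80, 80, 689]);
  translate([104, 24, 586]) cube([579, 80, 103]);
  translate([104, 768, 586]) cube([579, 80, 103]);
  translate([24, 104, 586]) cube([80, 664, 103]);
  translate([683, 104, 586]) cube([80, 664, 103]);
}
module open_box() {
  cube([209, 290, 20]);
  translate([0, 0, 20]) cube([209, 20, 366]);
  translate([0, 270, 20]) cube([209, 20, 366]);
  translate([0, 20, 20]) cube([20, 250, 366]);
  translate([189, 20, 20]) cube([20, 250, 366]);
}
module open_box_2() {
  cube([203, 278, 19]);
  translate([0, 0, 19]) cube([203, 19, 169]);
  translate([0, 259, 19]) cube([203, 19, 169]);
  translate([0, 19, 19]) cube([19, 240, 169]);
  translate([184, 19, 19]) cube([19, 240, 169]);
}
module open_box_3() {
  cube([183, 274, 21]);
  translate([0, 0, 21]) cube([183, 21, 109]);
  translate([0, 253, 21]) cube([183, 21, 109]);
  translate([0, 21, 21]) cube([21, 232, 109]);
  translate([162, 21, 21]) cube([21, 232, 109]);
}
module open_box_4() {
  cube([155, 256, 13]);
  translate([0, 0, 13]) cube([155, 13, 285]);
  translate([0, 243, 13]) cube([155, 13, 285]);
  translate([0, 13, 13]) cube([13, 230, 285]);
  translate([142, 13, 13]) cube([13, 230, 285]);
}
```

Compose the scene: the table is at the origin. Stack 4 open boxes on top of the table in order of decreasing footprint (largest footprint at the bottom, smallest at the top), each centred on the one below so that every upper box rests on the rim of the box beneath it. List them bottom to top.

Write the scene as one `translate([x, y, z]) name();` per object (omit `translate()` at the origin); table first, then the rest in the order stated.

table();
translate([289, 291, 725]) open_box();
translate([292, 297, 1111]) open_box_2();
translate([302, 299, 1299]) open_box_3();
translate([316, 308, 1429]) open_box_4();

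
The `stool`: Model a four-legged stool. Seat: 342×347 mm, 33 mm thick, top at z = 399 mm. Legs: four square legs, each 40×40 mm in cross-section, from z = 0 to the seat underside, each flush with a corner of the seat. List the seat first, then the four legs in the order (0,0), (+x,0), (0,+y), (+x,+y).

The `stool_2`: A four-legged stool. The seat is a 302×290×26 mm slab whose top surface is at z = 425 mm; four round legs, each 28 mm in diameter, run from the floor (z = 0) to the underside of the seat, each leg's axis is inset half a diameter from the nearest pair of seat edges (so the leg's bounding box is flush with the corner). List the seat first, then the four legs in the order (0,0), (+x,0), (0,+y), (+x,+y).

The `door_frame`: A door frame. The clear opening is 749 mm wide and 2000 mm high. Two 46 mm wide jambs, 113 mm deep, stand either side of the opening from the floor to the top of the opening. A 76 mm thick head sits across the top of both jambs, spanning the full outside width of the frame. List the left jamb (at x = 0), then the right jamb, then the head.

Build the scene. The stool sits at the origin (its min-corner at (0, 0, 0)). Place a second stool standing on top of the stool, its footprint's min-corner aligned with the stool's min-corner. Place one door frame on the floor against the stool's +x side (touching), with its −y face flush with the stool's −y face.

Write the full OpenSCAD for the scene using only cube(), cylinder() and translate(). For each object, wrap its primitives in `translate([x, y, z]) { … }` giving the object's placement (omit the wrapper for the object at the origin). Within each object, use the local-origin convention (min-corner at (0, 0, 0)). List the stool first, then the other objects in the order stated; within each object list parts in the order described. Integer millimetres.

translate([0, 0, 366]) cube([342, 347, 33]);
cube([40, 40, 366]);
translate([302, 0, 0]) cube([40, 40, 366]);
translate([0, 307, 0]) cube([40, 40, 366]);
translate([302, 307, 0]) cube([40, 40, 366]);
translate([0, 0, 399]) {
  translate([0, 0, 399]) cube([302, 290, 26]);
  translate([14, 14, 0]) cylinder(h = 399, r = 14);
  translate([288, 14, 0]) cylinder(h = 399, r = 14);
  translate([14, 276, 0]) cylinder(h = 399, r = 14);
  translate([288, 276, 0]) cylinder(h = 399, r = 14);
}
translate([342, 0, 0]) {
  cube([46, 113, 2000]);
  translate([795, 0, 0]) cube([46, 113, 2000]);
  translate([0, 0, 2000]) cube([841, 113, 76]);
}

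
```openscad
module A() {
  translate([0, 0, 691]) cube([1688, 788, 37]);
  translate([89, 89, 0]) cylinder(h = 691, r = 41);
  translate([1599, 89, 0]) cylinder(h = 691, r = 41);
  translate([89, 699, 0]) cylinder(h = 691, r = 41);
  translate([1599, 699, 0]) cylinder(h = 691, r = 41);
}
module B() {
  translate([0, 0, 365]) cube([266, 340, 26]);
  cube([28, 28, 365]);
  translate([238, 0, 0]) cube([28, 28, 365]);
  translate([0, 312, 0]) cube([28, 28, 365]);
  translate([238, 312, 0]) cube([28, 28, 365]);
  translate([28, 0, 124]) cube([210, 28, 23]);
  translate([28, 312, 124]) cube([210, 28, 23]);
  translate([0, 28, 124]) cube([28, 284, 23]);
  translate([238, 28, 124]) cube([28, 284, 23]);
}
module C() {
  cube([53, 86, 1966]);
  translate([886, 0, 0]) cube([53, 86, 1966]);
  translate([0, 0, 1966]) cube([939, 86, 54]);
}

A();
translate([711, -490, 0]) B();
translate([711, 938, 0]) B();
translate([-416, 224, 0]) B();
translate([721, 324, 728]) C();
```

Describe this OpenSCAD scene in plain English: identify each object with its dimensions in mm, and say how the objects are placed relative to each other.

A is a rectangular dining table. The top is 1688×788×37 mm with its upper surface at z = 728 mm. It stands on four round legs of 82 mm diameter, each leg's bounding box inset 48 mm from the nearest pair of top edges, running from the floor to the underside of the top.

B is a four-legged stool. The seat is a 266×340×26 mm slab whose top surface is at z = 391 mm; four square legs, each 28×28 mm in cross-section, run from the floor (z = 0) to the underside of the seat, each flush with a corner of the seat. Four stretchers, 28 mm wide and 23 mm tall, connect adjacent legs with their undersides at z = 124 mm, each running between the inner faces of the legs it joins and aligned with the legs' outer faces on the other axis.

C is a door frame. The clear opening is 833 mm wide and 1966 mm high. Two 53 mm wide jambs, 86 mm deep, stand either side of the opening from the floor to the top of the opening. A 54 mm thick head sits across the top of both jambs, spanning the full outside width of the frame.

Three stools sit around the table at the −y, +y, −x sides. The door frame is on top of the table.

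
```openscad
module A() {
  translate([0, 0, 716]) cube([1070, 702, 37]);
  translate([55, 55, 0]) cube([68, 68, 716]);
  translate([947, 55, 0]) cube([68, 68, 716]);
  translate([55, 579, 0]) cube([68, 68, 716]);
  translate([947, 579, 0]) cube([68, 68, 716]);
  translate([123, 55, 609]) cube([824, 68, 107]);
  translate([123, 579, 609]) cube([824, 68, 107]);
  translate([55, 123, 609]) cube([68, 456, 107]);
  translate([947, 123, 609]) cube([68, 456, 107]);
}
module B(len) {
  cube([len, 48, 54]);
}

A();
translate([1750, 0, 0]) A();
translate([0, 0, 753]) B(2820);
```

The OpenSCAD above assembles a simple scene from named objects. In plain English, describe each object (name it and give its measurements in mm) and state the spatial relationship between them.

A is a rectangular dining table. The top is 1070×702×37 mm with its upper surface at z = 753 mm. It stands on four 68×68 mm square legs, each inset 55 mm from the nearest pair of top edges, running from the floor to the underside of the top. Four apron rails, 68 mm thick and 107 mm tall, run between adjacent legs with their top edges flush with the underside of the top and their outer faces flush with the legs' outer faces.

B is a rectangular beam 2820 mm long (x), 48 mm deep (y), 54 mm thick (z).

The beam spans the tops of two tables placed 680 mm apart, resting at z = 753 mm.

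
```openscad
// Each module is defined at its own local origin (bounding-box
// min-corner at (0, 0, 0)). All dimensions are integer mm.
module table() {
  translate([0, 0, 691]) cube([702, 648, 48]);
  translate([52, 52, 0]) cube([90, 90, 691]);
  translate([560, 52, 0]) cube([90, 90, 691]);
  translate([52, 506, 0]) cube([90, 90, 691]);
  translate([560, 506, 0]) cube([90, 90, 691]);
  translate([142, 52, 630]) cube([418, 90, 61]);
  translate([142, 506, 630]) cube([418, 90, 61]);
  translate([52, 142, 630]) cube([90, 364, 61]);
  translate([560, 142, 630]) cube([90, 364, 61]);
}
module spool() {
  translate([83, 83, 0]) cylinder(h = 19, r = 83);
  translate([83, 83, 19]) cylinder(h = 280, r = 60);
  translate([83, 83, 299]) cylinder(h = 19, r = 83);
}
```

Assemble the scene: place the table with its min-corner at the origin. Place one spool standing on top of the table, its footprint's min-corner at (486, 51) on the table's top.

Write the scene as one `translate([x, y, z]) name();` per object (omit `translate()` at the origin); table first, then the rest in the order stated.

table();
translate([486, 51, 739]) spool();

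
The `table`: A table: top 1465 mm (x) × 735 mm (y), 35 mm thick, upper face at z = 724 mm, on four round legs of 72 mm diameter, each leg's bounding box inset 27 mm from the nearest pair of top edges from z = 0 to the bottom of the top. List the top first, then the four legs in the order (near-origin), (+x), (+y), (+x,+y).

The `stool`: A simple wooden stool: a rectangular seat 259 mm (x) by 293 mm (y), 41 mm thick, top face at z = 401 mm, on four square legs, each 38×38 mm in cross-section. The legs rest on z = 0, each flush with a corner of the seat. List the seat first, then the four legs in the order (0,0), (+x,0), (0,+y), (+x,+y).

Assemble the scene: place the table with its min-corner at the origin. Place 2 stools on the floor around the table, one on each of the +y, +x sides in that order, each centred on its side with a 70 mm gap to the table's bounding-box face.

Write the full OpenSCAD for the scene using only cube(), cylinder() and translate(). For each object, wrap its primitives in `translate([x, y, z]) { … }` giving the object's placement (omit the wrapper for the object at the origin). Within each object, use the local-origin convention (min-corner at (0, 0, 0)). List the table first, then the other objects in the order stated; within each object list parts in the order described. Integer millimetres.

translate([0, 0, 689]) cube([1465, 735, 35]);
translate([63, 63, 0]) cylinder(h = 689, r = 36);
translate([1402, 63, 0]) cylinder(h = 689, r = 36);
translate([63, 672, 0]) cylinder(h = 689, r = 36);
translate([1402, 672, 0]) cylinder(h = 689, r = 36);
translate([603, 805, 0]) {
  translate([0, 0, 360]) cube([259, 293, 41]);
  cube([38, 38, 360]);
  translate([221, 0, 0]) cube([38, 38, 360]);
  translate([0, 255, 0]) cube([38, 38, 360]);
  translate([221, 255, 0]) cube([38, 38, 360]);
}
translate([1535, 221, 0]) {
  translate([0, 0, 360]) cube([259, 293, 41]);
  cube([38, 38, 360]);
  translate([221, 0, 0]) cube([38, 38, 360]);
  translate([0, 255, 0]) cube([38, 38, 360]);
  translate([221, 255, 0]) cube([38, 38, 360]);
}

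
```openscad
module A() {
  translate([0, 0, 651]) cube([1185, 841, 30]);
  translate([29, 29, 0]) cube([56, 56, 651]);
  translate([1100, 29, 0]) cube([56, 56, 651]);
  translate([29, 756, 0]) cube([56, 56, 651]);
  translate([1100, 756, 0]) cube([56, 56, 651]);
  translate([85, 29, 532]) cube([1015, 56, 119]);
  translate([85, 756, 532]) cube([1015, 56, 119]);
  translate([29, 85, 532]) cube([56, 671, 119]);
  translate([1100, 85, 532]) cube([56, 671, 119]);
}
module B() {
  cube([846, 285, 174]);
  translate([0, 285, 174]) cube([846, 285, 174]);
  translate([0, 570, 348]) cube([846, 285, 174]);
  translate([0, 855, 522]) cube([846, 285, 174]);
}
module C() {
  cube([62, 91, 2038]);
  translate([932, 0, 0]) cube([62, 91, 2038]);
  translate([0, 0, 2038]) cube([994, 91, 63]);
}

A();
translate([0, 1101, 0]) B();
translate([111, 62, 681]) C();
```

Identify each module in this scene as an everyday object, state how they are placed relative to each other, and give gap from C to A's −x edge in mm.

The door frame's min-x is at 111; the table's min-x is 0; gap = 111 mm.

A is a table. B is a staircase. C is a door frame. The staircase is on the floor beside the table on its +y side. The door frame is on top of the table. The gap from the door frame to the table's −x edge is 111 mm.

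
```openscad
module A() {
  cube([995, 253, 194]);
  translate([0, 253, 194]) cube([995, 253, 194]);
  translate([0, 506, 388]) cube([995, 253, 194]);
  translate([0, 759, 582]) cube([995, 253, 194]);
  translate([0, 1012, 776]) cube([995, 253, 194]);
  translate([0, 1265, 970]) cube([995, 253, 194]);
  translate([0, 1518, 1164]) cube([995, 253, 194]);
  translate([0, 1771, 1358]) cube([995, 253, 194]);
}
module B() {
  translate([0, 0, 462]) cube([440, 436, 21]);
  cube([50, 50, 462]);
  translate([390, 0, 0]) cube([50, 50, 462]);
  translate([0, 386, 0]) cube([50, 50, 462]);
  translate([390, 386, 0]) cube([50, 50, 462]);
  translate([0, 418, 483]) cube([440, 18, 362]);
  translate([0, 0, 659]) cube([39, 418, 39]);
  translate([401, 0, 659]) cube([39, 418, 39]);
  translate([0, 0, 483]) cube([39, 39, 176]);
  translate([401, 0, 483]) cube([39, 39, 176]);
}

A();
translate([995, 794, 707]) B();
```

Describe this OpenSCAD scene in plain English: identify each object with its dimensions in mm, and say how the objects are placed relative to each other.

A is a straight staircase of 8 solid steps. Each step is 995 mm wide (x), 253 mm deep (y, the going) and 194 mm tall (the rise). The first step rests on the floor; each subsequent step sits one going further in +y and one rise higher in +z, directly behind and above the previous step with no overlap.

B is a chair. The seat is a 440×436×21 mm slab with its top at z = 483 mm, on four 50×50 mm corner legs (flush with the seat edges, standing on z = 0). A flat backrest 18 mm thick, 362 mm tall, spans the full seat width and rises from the seat top along its +y edge, rear face flush with the rear of the seat. Two armrests of 39×39 mm section run along each side from the seat's front edge to the front of the backrest, top faces 215 mm above the seat top and outer faces flush with the seat's x-edges; a 39×39 mm post under the front of each armrest stands on the seat at the front corner.

The chair is beside the staircase with their tops flush at z = 1552.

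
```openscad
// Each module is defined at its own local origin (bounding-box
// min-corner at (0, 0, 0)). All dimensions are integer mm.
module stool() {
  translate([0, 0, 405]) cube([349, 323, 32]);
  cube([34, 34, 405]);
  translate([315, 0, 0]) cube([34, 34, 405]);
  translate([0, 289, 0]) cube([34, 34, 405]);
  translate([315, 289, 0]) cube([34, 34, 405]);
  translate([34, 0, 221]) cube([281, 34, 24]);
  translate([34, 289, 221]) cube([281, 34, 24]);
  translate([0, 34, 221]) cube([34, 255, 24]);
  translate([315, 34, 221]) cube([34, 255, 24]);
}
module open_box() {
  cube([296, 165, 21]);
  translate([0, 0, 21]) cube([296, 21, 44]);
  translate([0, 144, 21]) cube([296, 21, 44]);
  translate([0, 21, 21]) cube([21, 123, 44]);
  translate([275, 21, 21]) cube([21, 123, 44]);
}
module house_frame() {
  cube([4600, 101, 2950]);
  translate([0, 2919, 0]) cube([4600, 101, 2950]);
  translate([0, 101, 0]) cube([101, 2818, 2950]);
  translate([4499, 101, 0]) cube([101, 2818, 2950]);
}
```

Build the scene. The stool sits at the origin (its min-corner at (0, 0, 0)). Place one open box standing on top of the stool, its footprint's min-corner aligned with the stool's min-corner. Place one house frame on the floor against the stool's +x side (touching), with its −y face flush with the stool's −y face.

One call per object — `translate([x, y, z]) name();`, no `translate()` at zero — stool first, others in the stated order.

stool();
translate([0, 0, 437]) open_box();
translate([349, 0, 0]) house_frame();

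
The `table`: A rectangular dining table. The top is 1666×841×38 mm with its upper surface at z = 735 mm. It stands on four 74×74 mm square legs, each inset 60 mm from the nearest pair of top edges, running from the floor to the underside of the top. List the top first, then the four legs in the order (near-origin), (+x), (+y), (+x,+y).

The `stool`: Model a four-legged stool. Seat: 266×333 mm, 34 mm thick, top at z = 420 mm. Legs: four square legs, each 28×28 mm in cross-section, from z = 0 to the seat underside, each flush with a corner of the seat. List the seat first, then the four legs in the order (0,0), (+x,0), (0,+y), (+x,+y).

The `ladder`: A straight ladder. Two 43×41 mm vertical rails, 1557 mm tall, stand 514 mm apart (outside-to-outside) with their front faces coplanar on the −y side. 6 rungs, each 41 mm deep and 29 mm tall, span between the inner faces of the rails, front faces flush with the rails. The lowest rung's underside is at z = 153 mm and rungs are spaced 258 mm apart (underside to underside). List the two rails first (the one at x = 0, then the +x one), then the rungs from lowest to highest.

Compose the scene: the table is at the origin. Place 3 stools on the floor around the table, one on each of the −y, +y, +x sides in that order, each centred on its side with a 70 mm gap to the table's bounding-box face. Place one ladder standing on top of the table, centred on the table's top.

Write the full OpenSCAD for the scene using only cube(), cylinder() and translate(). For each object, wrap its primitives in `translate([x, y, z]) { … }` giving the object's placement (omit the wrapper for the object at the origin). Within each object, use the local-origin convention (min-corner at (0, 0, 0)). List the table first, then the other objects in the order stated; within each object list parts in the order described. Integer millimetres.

translate([0, 0, 697]) cube([1666, 841, 38]);
translate([60, 60, 0]) cube([74, 74, 697]);
translate([1532, 60, 0]) cube([74, 74, 697]);
translate([60, 707, 0]) cube([74, 74, 697]);
translate([1532, 707, 0]) cube([74, 74, 697]);
translate([700, -403, 0]) {
  translate([0, 0, 386]) cube([266, 333, 34]);
  cube([28, 28, 386]);
  translate([238, 0, 0]) cube([28, 28, 386]);
  translate([0, 305, 0]) cube([28, 28, 386]);
  translate([238, 305, 0]) cube([28, 28, 386]);
}
translate([700, 911, 0]) {
  translate([0, 0, 386]) cube([266, 333, 34]);
  cube([28, 28, 386]);
  translate([238, 0, 0]) cube([28, 28, 386]);
  translate([0, 305, 0]) cube([28, 28, 386]);
  translate([238, 305, 0]) cube([28, 28, 386]);
}
translate([1736, 254, 0]) {
  translate([0, 0, 386]) cube([266, 333, 34]);
  cube([28, 28, 386]);
  translate([238, 0, 0]) cube([28, 28, 386]);
  translate([0, 305, 0]) cube([28, 28, 386]);
  translate([238, 305, 0]) cube([28, 28, 386]);
}
translate([576, 400, 735]) {
  cube([43, 41, 1557]);
  translate([471, 0, 0]) cube([43, 41, 1557]);
  translate([43, 0, 153]) cube([428, 41, 29]);
  translate([43, 0, 411]) cube([428, 41, 29]);
  translate([43, 0, 669]) cube([428, 41, 29]);
  translate([43, 0, 927]) cube([428, 41, 29]);
  translate([43, 0, 1185]) cube([428, 41, 29]);
  translate([43, 0, 1443]) cube([428, 41, 29]);
}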